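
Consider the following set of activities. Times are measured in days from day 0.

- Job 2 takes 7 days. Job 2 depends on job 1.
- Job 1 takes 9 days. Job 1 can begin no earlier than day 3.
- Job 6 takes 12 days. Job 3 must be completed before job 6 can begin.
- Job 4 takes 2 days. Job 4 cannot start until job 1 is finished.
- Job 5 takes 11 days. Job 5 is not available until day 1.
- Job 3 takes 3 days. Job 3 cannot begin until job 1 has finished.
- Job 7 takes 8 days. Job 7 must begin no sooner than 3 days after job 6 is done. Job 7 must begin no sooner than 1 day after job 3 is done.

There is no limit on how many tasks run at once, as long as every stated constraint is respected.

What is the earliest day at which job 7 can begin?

30

After its own release at day 3, job 1 can start at day 3 and finishes at day 12.
After job 1 (finishes day 12), job 3 can start at day 12 and finishes at day 15.
Job 6 waits on job 3 (finishes day 15), so it starts at day 15 and finishes at 15 + 12 = day 27.
Job 7 waits on job 6 (finishes day 27, plus 3-day gap → day 30); job 3 (finishes day 15, plus 1-day gap → day 16). The latest of these is day 30, which is the earliest job 7 can start.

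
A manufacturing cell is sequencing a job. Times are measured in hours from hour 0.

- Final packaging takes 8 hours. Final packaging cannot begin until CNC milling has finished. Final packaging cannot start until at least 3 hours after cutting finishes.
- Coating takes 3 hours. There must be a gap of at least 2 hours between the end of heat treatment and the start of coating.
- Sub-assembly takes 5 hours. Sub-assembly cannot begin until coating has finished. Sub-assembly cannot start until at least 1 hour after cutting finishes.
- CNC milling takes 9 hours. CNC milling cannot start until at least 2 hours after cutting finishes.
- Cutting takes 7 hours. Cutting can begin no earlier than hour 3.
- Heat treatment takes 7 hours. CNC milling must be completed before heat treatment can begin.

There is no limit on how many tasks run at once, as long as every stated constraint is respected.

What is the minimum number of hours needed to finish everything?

38

Cutting waits on its own release at hour 3, so it starts at hour 3 and finishes at 3 + 7 = hour 10.
CNC milling cannot begin until cutting (finishes hour 10, plus 2-hour gap → hour 12). It runs from hour 12 to 12 + 9 = hour 21.
Final packaging cannot start until CNC milling (finishes hour 21); cutting (finishes hour 10, plus 3-hour gap → hour 13). The controlling bound is hour 21, so final packaging finishes at 21 + 8 = hour 29.
After CNC milling (finishes hour 21), heat treatment can start at hour 21 and finishes at hour 28.
Coating waits on heat treatment (finishes hour 28, plus 2-hour gap → hour 30), so it starts at hour 30 and finishes at 30 + 3 = hour 33.
Sub-assembly has to wait for coating (finishes hour 33); cutting (finishes hour 10, plus 1-hour gap → hour 11). The latest of these is hour 33, so sub-assembly runs hour 33 to 33 + 5 = hour 38.
All tasks are finished once the last one completes. Finish times: Cutting at 10, CNC milling at 21, Heat treatment at 28, Coating at 33, Sub-assembly at 38, Final packaging at 29. The latest is hour 38.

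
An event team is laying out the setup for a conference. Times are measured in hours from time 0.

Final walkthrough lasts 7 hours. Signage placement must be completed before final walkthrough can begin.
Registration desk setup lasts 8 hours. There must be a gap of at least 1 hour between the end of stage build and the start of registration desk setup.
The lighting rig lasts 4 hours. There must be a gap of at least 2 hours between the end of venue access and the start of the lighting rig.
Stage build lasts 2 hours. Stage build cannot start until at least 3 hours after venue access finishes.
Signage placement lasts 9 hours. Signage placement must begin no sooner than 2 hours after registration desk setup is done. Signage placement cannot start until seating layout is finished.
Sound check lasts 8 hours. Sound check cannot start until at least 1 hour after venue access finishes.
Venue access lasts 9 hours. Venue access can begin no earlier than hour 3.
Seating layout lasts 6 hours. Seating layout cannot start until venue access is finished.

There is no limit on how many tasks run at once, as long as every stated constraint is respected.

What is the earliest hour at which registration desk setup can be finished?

After its own release at hour 3, venue access can start at hour 3 and finishes at hour 12.
After venue access (finishes hour 12, plus 3-hour gap → hour 15), stage build can start at hour 15 and finishes at hour 17.
Registration desk setup waits on stage build (finishes hour 17, plus 1-hour gap → hour 18), so it starts at hour 18 and finishes at 18 + 8 = hour 26.

26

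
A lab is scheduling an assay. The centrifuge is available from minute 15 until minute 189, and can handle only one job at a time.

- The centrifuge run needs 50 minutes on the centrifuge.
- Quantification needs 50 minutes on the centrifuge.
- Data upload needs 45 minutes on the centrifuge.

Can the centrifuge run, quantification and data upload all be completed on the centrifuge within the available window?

The centrifuge window is 189 − 15 = 174 minutes.
Running back to back, the jobs need 50 + 50 + 45 = 145 minutes on the centrifuge.
Since 145 ≤ 174, they fit within the window.

Yes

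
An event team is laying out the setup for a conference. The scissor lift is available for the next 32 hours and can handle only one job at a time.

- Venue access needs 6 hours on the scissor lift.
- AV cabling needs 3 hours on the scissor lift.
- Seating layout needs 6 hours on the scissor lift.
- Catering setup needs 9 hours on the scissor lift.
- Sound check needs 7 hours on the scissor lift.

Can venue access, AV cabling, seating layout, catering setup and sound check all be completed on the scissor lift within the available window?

Yes

Running back to back, the jobs need 6 + 3 + 6 + 9 + 7 = 31 hours on the scissor lift.
Since 31 ≤ 32, they fit within the window.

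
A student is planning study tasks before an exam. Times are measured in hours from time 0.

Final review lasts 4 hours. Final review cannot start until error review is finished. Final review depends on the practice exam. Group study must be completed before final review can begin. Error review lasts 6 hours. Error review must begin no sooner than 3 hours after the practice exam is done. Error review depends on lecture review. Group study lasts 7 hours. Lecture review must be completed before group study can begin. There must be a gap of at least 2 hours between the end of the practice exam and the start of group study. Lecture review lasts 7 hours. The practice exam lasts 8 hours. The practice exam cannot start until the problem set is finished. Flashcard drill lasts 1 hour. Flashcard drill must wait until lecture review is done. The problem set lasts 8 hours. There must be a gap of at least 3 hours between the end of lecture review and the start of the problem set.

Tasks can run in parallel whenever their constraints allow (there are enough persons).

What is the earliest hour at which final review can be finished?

39

Lecture review has no prerequisites, so it starts at hour 0 and finishes at hour 7.
After lecture review (finishes hour 7, plus 3-hour gap → hour 10), the problem set can start at hour 10 and finishes at hour 18.
After the problem set (finishes hour 18), the practice exam can start at hour 18 and finishes at hour 26.
Group study cannot start until lecture review (finishes hour 7); the practice exam (finishes hour 26, plus 2-hour gap → hour 28). The controlling bound is hour 28, so group study finishes at 28 + 7 = hour 35.
Error review has to wait for the practice exam (finishes hour 26, plus 3-hour gap → hour 29); lecture review (finishes hour 7). The latest of these is hour 29, so error review runs hour 29 to 29 + 6 = hour 35.
Final review needs all of error review (finishes hour 35); the practice exam (finishes hour 26); group study (finishes hour 35). That puts its earliest start at hour 35; it finishes at 35 + 4 = hour 39.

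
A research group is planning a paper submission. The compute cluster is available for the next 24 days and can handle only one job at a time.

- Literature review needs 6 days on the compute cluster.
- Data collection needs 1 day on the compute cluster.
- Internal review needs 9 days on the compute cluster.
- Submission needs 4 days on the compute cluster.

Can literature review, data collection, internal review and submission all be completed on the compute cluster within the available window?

Yes

Running back to back, the jobs need 6 + 1 + 9 + 4 = 20 days on the compute cluster.
Since 20 ≤ 24, they fit within the window.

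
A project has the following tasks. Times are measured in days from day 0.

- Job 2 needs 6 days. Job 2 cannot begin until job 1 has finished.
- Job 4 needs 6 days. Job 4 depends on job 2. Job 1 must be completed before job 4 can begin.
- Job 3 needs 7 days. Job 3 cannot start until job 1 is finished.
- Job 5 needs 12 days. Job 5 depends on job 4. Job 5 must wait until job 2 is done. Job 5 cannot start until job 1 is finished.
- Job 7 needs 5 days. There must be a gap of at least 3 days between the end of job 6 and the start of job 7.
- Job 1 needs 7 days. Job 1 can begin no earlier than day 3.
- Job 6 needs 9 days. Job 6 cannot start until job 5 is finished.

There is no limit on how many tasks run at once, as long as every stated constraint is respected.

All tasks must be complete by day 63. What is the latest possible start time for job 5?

Job 7 must finish by day 63; it takes 5 days, so it must start by 63 − 5 = day 58.
Job 6 has to be done before job 7 (must start by day 58, minus 3-day gap → day 55). That means finishing by day 55, i.e. starting by 55 − 9 = day 46.
Job 5 has to be done before job 6 (must start by day 46). That means finishing by day 46, i.e. starting by 46 − 12 = day 34.

34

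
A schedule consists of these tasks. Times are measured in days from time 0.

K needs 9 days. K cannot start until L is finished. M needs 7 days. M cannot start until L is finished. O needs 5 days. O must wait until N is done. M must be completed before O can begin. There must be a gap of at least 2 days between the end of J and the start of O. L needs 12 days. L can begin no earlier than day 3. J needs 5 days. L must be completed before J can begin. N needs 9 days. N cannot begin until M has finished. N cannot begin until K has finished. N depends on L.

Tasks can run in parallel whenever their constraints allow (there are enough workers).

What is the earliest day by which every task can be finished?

38

After its own release at day 3, L can start at day 3 and finishes at day 15.
M cannot begin until L (finishes day 15). It runs from day 15 to 15 + 7 = day 22.
After L (finishes day 15), K can start at day 15 and finishes at day 24.
N cannot start until M (finishes day 22); K (finishes day 24); L (finishes day 15). The controlling bound is day 24, so N finishes at 24 + 9 = day 33.
J waits on L (finishes day 15), so it starts at day 15 and finishes at 15 + 5 = day 20.
O has to wait for N (finishes day 33); M (finishes day 22); J (finishes day 20, plus 2-day gap → day 22). The latest of these is day 33, so O runs day 33 to 33 + 5 = day 38.
All tasks are finished once the last one completes. Finish times: J at 20, K at 24, L at 15, M at 22, N at 33, O at 38. The latest is day 38.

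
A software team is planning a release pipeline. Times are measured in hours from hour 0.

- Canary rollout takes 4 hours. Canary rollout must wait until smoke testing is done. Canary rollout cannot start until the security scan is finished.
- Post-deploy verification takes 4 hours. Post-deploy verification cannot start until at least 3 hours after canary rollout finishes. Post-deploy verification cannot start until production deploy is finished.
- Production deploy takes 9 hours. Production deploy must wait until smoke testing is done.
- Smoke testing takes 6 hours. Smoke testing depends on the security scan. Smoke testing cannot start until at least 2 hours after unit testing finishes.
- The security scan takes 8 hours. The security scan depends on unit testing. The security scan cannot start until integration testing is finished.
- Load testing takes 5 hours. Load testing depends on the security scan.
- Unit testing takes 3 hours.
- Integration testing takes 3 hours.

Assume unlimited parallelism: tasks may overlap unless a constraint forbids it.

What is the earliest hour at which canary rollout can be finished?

Integration testing can start immediately at hour 0; it finishes at hour 3.
Nothing blocks unit testing, so it runs from hour 0 to hour 3.
The security scan needs all of unit testing (finishes hour 3); integration testing (finishes hour 3). That puts its earliest start at hour 3; it finishes at 3 + 8 = hour 11.
For smoke testing: the security scan (finishes hour 11); unit testing (finishes hour 3, plus 2-hour gap → hour 5). Taking the maximum gives a start of hour 11, and it finishes at 11 + 6 = hour 17.
Canary rollout cannot start until smoke testing (finishes hour 17); the security scan (finishes hour 11). The controlling bound is hour 17, so canary rollout finishes at 17 + 4 = hour 21.

21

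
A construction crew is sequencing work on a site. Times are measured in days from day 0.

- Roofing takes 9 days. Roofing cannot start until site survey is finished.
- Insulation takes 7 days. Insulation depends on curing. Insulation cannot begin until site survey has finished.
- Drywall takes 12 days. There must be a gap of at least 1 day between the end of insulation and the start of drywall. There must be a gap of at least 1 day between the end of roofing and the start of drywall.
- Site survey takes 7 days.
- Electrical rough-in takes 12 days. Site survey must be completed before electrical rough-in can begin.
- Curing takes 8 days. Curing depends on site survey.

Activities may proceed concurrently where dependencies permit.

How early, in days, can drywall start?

23

Site survey has no prerequisites, so it starts at day 0 and finishes at day 7.
Roofing waits on site survey (finishes day 7), so it starts at day 7 and finishes at 7 + 9 = day 16.
Curing waits on site survey (finishes day 7), so it starts at day 7 and finishes at 7 + 8 = day 15.
For insulation: curing (finishes day 15); site survey (finishes day 7). Taking the maximum gives a start of day 15, and it finishes at 15 + 7 = day 22.
Drywall waits on insulation (finishes day 22, plus 1-day gap → day 23); roofing (finishes day 16, plus 1-day gap → day 17). The latest of these is day 23, which is the earliest drywall can start.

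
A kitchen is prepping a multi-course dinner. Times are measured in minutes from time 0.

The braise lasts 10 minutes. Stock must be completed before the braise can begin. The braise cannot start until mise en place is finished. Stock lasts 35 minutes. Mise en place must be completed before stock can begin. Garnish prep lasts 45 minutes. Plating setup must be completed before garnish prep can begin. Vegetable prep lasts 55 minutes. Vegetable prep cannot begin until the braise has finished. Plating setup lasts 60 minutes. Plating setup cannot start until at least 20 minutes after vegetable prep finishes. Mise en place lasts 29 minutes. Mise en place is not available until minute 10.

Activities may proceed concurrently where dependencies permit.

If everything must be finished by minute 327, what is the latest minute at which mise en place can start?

73

Garnish prep must finish by minute 327; it takes 45 minutes, so it must start by 327 − 45 = minute 282.
Since garnish prep (must start by minute 282) depends on it, plating setup must finish by minute 282. Backing off its 60-minute duration gives a latest start of minute 222.
Since plating setup (must start by minute 222, minus 20-minute gap → minute 202) depends on it, vegetable prep must finish by minute 202. Backing off its 55-minute duration gives a latest start of minute 147.
Since vegetable prep (must start by minute 147) depends on it, the braise must finish by minute 147. Backing off its 10-minute duration gives a latest start of minute 137.
Since the braise (must start by minute 137) depends on it, stock must finish by minute 137. Backing off its 35-minute duration gives a latest start of minute 102.
Mise en place must finish in time for stock (must start by minute 102); the braise (must start by minute 137). The tightest is minute 102, so mise en place must start by 102 − 29 = minute 73.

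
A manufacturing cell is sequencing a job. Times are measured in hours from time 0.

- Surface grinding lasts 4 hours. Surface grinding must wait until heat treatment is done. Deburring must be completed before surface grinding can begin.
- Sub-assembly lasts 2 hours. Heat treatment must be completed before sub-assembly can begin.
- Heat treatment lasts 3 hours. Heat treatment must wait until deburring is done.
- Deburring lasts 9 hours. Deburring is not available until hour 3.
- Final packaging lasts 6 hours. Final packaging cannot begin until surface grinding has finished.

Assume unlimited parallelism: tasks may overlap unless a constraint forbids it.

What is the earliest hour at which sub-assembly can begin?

Deburring waits on its own release at hour 3, so it starts at hour 3 and finishes at 3 + 9 = hour 12.
Heat treatment waits on deburring (finishes hour 12), so it starts at hour 12 and finishes at 12 + 3 = hour 15.
Sub-assembly waits on heat treatment (finishes hour 15), so the earliest it can start is hour 15.

15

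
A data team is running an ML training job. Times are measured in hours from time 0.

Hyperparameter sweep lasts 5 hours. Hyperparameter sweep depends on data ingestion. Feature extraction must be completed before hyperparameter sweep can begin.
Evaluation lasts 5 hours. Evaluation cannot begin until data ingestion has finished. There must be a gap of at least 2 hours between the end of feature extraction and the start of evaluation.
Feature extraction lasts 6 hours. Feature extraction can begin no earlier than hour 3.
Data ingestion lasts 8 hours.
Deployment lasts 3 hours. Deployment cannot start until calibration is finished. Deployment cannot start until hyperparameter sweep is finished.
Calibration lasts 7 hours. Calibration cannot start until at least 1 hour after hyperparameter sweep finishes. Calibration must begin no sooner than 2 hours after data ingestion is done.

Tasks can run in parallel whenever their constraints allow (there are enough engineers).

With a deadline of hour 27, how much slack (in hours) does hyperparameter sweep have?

2

After its own release at hour 3, feature extraction can start at hour 3 and finishes at hour 9.
Nothing blocks data ingestion, so it runs from hour 0 to hour 8.
For hyperparameter sweep: data ingestion (finishes hour 8); feature extraction (finishes hour 9). Taking the maximum gives a start of hour 9, and it finishes at 9 + 5 = hour 14.

Working backward from the deadline:
To finish by hour 27, deployment (duration 3) must start no later than hour 24.
Since deployment (must start by hour 24) depends on it, calibration must finish by hour 24. Backing off its 7-hour duration gives a latest start of hour 17.
Hyperparameter sweep has several dependents: calibration (must start by hour 17, minus 1-hour gap → hour 16); deployment (must start by hour 24). The earliest of those limits is hour 16, so hyperparameter sweep must start by 16 − 5 = hour 11.
So hyperparameter sweep can start as early as hour 9 and as late as hour 11, giving 11 − 9 = 2 hours of slack.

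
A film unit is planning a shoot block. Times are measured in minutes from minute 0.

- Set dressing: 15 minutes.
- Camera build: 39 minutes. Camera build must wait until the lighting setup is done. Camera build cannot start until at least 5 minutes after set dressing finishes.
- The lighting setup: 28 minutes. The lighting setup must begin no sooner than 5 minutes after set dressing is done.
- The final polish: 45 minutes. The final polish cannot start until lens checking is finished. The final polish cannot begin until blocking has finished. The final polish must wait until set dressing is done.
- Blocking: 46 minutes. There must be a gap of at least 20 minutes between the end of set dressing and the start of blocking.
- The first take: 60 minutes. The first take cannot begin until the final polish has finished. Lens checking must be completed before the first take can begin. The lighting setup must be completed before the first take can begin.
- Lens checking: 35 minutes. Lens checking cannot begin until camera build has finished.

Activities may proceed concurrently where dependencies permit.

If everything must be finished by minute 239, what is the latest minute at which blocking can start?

88

The first take has no dependents, so it just needs to finish by minute 239. Starting by 239 − 60 = minute 179 achieves that.
The final polish feeds into the first take (must start by minute 179); so the final polish must finish by minute 179 and therefore start by minute 134.
Blocking feeds into the final polish (must start by minute 134); so blocking must finish by minute 134 and therefore start by minute 88.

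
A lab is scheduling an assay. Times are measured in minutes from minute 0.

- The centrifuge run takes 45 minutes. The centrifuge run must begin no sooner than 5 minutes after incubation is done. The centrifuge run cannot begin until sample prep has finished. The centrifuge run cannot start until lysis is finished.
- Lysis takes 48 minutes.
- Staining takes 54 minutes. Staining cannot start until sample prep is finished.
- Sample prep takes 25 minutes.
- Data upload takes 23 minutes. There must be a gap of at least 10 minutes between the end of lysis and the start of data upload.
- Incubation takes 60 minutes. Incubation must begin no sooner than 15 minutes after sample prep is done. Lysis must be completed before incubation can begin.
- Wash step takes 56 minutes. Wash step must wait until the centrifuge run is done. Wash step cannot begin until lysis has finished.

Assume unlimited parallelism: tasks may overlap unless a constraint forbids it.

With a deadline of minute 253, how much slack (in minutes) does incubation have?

Lysis has no prerequisites, so it starts at minute 0 and finishes at minute 48.
Sample prep can start immediately at minute 0; it finishes at minute 25.
Incubation cannot start until sample prep (finishes minute 25, plus 15-minute gap → minute 40); lysis (finishes minute 48). The controlling bound is minute 48, so incubation finishes at 48 + 60 = minute 108.

Working backward from the deadline:
Wash step must finish by minute 253; it takes 56 minutes, so it must start by 253 − 56 = minute 197.
The centrifuge run feeds into wash step (must start by minute 197); so the centrifuge run must finish by minute 197 and therefore start by minute 152.
Incubation feeds into the centrifuge run (must start by minute 152, minus 5-minute gap → minute 147); so incubation must finish by minute 147 and therefore start by minute 87.
So incubation can start as early as minute 48 and as late as minute 87, giving 87 − 48 = 39 minutes of slack.

39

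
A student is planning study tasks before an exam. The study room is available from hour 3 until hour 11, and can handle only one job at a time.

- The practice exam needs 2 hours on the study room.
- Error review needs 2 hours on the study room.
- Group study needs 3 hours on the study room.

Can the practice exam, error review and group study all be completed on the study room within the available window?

The study room window is 11 − 3 = 8 hours.
Running back to back, the jobs need 2 + 2 + 3 = 7 hours on the study room.
Since 7 ≤ 8, they fit within the window.

Yes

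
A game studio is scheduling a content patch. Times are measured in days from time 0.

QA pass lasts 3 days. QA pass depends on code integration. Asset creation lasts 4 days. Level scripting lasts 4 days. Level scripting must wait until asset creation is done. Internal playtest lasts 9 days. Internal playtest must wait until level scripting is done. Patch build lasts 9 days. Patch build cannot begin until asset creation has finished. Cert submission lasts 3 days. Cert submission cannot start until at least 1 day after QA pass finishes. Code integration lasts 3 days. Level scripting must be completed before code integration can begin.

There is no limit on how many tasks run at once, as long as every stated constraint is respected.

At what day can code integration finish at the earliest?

Asset creation has no prerequisites, so it starts at day 0 and finishes at day 4.
After asset creation (finishes day 4), level scripting can start at day 4 and finishes at day 8.
Code integration waits on level scripting (finishes day 8), so it starts at day 8 and finishes at 8 + 3 = day 11.

11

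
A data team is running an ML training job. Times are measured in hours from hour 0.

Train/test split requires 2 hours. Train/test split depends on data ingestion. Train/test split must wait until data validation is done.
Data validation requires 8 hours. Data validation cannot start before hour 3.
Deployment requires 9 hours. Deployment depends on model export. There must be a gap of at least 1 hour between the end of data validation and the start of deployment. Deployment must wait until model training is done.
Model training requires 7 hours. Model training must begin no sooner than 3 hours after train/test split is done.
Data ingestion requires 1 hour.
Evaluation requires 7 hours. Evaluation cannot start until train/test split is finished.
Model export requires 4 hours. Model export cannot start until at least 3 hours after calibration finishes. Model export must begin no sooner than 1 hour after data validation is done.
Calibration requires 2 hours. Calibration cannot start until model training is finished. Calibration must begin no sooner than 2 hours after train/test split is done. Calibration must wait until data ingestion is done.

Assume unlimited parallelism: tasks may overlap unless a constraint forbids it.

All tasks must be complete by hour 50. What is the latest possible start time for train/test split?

Deployment has no dependents, so it just needs to finish by hour 50. Starting by 50 − 9 = hour 41 achieves that.
Since deployment (must start by hour 41) depends on it, model export must finish by hour 41. Backing off its 4-hour duration gives a latest start of hour 37.
Calibration has to be done before model export (must start by hour 37, minus 3-hour gap → hour 34). That means finishing by hour 34, i.e. starting by 34 − 2 = hour 32.
For model training: calibration (must start by hour 32); deployment (must start by hour 41). The most restrictive is hour 32; with a 7-hour duration, model training must start by hour 25.
To finish by hour 50, evaluation (duration 7) must start no later than hour 43.
For train/test split: model training (must start by hour 25, minus 3-hour gap → hour 22); evaluation (must start by hour 43); calibration (must start by hour 32, minus 2-hour gap → hour 30). The most restrictive is hour 22; with a 2-hour duration, train/test split must start by hour 20.

20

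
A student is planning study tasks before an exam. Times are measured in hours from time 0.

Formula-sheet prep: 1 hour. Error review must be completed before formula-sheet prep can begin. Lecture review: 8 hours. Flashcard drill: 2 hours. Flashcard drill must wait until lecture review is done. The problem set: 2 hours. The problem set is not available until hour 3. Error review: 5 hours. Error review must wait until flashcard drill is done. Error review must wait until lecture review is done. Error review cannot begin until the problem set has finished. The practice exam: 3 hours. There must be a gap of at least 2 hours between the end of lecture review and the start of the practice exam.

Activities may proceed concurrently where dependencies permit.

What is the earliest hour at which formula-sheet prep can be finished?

16

After its own release at hour 3, the problem set can start at hour 3 and finishes at hour 5.
Lecture review has no prerequisites, so it starts at hour 0 and finishes at hour 8.
Flashcard drill waits on lecture review (finishes hour 8), so it starts at hour 8 and finishes at 8 + 2 = hour 10.
For error review: flashcard drill (finishes hour 10); lecture review (finishes hour 8); the problem set (finishes hour 5). Taking the maximum gives a start of hour 10, and it finishes at 10 + 5 = hour 15.
Formula-sheet prep cannot begin until error review (finishes hour 15). It runs from hour 15 to 15 + 1 = hour 16.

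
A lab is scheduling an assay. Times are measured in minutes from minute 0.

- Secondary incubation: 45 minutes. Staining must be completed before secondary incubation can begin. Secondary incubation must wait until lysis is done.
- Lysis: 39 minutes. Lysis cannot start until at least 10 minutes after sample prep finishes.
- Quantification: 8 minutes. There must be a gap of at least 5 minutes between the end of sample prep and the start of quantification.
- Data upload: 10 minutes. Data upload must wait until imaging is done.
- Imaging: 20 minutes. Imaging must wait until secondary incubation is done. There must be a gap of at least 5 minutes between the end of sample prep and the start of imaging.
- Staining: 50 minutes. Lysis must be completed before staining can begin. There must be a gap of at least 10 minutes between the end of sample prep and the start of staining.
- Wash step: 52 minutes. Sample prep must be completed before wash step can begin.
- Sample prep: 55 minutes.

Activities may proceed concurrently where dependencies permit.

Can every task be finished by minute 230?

Sample prep can start immediately at minute 0; it finishes at minute 55.
Quantification cannot begin until sample prep (finishes minute 55, plus 5-minute gap → minute 60). It runs from minute 60 to 60 + 8 = minute 68.
Wash step cannot begin until sample prep (finishes minute 55). It runs from minute 55 to 55 + 52 = minute 107.
Lysis waits on sample prep (finishes minute 55, plus 10-minute gap → minute 65), so it starts at minute 65 and finishes at 65 + 39 = minute 104.
Staining cannot start until lysis (finishes minute 104); sample prep (finishes minute 55, plus 10-minute gap → minute 65). The controlling bound is minute 104, so staining finishes at 104 + 50 = minute 154.
Secondary incubation needs all of staining (finishes minute 154); lysis (finishes minute 104). That puts its earliest start at minute 154; it finishes at 154 + 45 = minute 199.
Imaging has to wait for secondary incubation (finishes minute 199); sample prep (finishes minute 55, plus 5-minute gap → minute 60). The latest of these is minute 199, so imaging runs minute 199 to 199 + 20 = minute 219.
Data upload waits on imaging (finishes minute 219), so it starts at minute 219 and finishes at 219 + 10 = minute 229.
Every task is finished by minute 229, which is no later than the deadline of 230, so the schedule is feasible.

Yes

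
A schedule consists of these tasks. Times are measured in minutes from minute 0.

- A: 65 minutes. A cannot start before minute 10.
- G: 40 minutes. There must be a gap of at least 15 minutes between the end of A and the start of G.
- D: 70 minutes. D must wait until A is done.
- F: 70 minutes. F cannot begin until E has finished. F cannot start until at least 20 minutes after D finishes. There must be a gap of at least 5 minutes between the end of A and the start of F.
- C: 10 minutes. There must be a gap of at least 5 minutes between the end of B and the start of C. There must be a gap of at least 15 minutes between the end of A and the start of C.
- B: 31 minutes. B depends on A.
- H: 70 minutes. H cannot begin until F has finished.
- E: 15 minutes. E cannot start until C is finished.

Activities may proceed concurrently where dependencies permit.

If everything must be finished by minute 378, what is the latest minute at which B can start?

177

To finish by minute 378, H (duration 70) must start no later than minute 308.
F must finish before H (must start by minute 308). With a 70-minute duration, F must start by 308 − 70 = minute 238.
E feeds into F (must start by minute 238); so E must finish by minute 238 and therefore start by minute 223.
C feeds into E (must start by minute 223); so C must finish by minute 223 and therefore start by minute 213.
B feeds into C (must start by minute 213, minus 5-minute gap → minute 208); so B must finish by minute 208 and therefore start by minute 177.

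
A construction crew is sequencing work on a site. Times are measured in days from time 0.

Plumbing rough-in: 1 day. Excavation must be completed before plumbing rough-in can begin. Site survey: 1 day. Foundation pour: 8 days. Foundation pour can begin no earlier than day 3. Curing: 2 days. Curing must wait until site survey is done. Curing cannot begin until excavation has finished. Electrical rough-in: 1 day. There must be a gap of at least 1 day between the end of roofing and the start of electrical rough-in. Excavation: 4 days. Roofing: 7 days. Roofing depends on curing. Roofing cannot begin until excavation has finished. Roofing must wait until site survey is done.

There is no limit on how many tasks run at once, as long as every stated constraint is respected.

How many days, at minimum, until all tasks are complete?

15

Foundation pour cannot begin until its own release at day 3. It runs from day 3 to 3 + 8 = day 11.
Excavation has no prerequisites, so it starts at day 0 and finishes at day 4.
Plumbing rough-in waits on excavation (finishes day 4), so it starts at day 4 and finishes at 4 + 1 = day 5.
Site survey can start immediately at day 0; it finishes at day 1.
For curing: site survey (finishes day 1); excavation (finishes day 4). Taking the maximum gives a start of day 4, and it finishes at 4 + 2 = day 6.
Roofing needs all of curing (finishes day 6); excavation (finishes day 4); site survey (finishes day 1). That puts its earliest start at day 6; it finishes at 6 + 7 = day 13.
Electrical rough-in waits on roofing (finishes day 13, plus 1-day gap → day 14), so it starts at day 14 and finishes at 14 + 1 = day 15.
All tasks are finished once the last one completes. Finish times: Site survey at 1, Excavation at 4, Foundation pour at 11, Curing at 6, Roofing at 13, Plumbing rough-in at 5, Electrical rough-in at 15. The latest is day 15.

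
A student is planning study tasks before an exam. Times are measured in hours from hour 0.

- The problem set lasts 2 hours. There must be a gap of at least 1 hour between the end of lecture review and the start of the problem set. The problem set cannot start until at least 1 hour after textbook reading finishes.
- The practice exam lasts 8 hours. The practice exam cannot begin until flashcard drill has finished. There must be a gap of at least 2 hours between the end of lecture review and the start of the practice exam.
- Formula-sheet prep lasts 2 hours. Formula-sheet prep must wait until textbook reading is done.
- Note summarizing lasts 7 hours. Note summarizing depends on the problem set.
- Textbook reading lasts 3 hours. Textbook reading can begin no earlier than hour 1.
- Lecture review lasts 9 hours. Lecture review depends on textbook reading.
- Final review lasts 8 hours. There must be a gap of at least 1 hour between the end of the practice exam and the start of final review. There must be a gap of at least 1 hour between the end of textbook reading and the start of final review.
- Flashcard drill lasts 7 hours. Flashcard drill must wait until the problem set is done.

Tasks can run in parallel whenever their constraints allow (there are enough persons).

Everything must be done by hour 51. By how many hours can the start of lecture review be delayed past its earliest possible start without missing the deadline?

11

After its own release at hour 1, textbook reading can start at hour 1 and finishes at hour 4.
Lecture review waits on textbook reading (finishes hour 4), so it starts at hour 4 and finishes at 4 + 9 = hour 13.

Working backward from the deadline:
To finish by hour 51, final review (duration 8) must start no later than hour 43.
The practice exam feeds into final review (must start by hour 43, minus 1-hour gap → hour 42); so the practice exam must finish by hour 42 and therefore start by hour 34.
Since the practice exam (must start by hour 34) depends on it, flashcard drill must finish by hour 34. Backing off its 7-hour duration gives a latest start of hour 27.
Note summarizing has no dependents, so it just needs to finish by hour 51. Starting by 51 − 7 = hour 44 achieves that.
The problem set has several dependents: flashcard drill (must start by hour 27); note summarizing (must start by hour 44). The earliest of those limits is hour 27, so the problem set must start by 27 − 2 = hour 25.
For lecture review: the problem set (must start by hour 25, minus 1-hour gap → hour 24); the practice exam (must start by hour 34, minus 2-hour gap → hour 32). The most restrictive is hour 24; with a 9-hour duration, lecture review must start by hour 15.
So lecture review can start as early as hour 4 and as late as hour 15, giving 15 − 4 = 11 hours of slack.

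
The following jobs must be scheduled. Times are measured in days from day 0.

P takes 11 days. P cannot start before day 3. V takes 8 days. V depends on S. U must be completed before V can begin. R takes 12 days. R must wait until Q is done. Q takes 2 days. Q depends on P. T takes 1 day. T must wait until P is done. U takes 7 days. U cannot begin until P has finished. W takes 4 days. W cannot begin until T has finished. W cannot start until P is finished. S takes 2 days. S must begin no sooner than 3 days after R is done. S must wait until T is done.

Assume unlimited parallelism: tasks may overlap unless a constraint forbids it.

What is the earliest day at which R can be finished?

28

P waits on its own release at day 3, so it starts at day 3 and finishes at 3 + 11 = day 14.
Q waits on P (finishes day 14), so it starts at day 14 and finishes at 14 + 2 = day 16.
R cannot begin until Q (finishes day 16). It runs from day 16 to 16 + 12 = day 28.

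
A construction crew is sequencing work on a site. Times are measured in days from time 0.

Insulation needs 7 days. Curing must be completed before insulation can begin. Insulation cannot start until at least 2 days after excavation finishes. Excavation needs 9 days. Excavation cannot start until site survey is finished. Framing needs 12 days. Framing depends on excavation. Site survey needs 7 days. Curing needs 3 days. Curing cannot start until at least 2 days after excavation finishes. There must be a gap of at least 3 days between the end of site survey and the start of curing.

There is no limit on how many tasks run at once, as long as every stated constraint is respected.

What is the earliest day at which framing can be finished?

28

Nothing blocks site survey, so it runs from day 0 to day 7.
After site survey (finishes day 7), excavation can start at day 7 and finishes at day 16.
Framing cannot begin until excavation (finishes day 16). It runs from day 16 to 16 + 12 = day 28.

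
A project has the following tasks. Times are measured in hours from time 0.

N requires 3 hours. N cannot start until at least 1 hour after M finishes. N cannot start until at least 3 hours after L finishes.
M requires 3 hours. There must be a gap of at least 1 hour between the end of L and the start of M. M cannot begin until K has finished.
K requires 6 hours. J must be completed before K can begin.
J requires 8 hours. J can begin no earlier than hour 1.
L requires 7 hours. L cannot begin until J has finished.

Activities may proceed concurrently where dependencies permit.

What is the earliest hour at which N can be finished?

J cannot begin until its own release at hour 1. It runs from hour 1 to 1 + 8 = hour 9.
After J (finishes hour 9), L can start at hour 9 and finishes at hour 16.
After J (finishes hour 9), K can start at hour 9 and finishes at hour 15.
M has to wait for L (finishes hour 16, plus 1-hour gap → hour 17); K (finishes hour 15). The latest of these is hour 17, so M runs hour 17 to 17 + 3 = hour 20.
N needs all of M (finishes hour 20, plus 1-hour gap → hour 21); L (finishes hour 16, plus 3-hour gap → hour 19). That puts its earliest start at hour 21; it finishes at 21 + 3 = hour 24.

24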